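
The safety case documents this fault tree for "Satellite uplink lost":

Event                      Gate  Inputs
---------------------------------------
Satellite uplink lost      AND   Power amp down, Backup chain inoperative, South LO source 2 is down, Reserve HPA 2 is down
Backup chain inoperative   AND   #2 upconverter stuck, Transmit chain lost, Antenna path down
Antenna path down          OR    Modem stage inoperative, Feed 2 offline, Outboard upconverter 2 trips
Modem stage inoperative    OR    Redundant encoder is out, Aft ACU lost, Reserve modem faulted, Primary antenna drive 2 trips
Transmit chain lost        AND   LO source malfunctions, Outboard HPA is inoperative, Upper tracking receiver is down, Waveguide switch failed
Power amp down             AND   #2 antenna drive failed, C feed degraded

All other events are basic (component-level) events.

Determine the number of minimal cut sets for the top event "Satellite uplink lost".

Power amp down [AND]: one cut set from each child combined → 1 × 1 = 1 cut set(s).
Transmit chain lost [AND]: one cut set from each child combined → 1 × 1 × 1 × 1 = 1 cut set(s).
Modem stage inoperative [OR]: union of children's cut sets → 4 cut set(s).
Antenna path down [OR]: union of children's cut sets → 6 cut set(s).
Backup chain inoperative [AND]: one cut set from each child combined → 1 × 1 × 6 = 6 cut set(s).
Satellite uplink lost [AND]: one cut set from each child combined → 1 × 6 × 1 × 1 = 6 cut set(s).
Minimal cut sets: {#2 antenna drive failed, #2 upconverter stuck, C feed degraded, LO source malfunctions, Outboard HPA is inoperative, Redundant encoder is out, Reserve HPA 2 is down, South LO source 2 is down, Upper tracking receiver is down, Waveguide switch failed}; {#2 antenna drive failed, #2 upconverter stuck, Aft ACU lost, C feed degraded, LO source malfunctions, Outboard HPA is inoperative, Reserve HPA 2 is down, South LO source 2 is down, Upper tracking receiver is down, Waveguide switch failed}; {#2 antenna drive failed, #2 upconverter stuck, C feed degraded, LO source malfunctions, Outboard HPA is inoperative, Reserve HPA 2 is down, Reserve modem faulted, South LO source 2 is down, Upper tracking receiver is down, Waveguide switch failed}; {#2 antenna drive failed, #2 upconverter stuck, C feed degraded, LO source malfunctions, Outboard HPA is inoperative, Primary antenna drive 2 trips, Reserve HPA 2 is down, South LO source 2 is down, Upper tracking receiver is down, Waveguide switch failed}; {#2 antenna drive failed, #2 upconverter stuck, C feed degraded, Feed 2 offline, LO source malfunctions, Outboard HPA is inoperative, Reserve HPA 2 is down, South LO source 2 is down, Upper tracking receiver is down, Waveguide switch failed}; {#2 antenna drive failed, #2 upconverter stuck, C feed degraded, LO source malfunctions, Outboard HPA is inoperative, Outboard upconverter 2 trips, Reserve HPA 2 is down, South LO source 2 is down, Upper tracking receiver is down, Waveguide switch failed}.

6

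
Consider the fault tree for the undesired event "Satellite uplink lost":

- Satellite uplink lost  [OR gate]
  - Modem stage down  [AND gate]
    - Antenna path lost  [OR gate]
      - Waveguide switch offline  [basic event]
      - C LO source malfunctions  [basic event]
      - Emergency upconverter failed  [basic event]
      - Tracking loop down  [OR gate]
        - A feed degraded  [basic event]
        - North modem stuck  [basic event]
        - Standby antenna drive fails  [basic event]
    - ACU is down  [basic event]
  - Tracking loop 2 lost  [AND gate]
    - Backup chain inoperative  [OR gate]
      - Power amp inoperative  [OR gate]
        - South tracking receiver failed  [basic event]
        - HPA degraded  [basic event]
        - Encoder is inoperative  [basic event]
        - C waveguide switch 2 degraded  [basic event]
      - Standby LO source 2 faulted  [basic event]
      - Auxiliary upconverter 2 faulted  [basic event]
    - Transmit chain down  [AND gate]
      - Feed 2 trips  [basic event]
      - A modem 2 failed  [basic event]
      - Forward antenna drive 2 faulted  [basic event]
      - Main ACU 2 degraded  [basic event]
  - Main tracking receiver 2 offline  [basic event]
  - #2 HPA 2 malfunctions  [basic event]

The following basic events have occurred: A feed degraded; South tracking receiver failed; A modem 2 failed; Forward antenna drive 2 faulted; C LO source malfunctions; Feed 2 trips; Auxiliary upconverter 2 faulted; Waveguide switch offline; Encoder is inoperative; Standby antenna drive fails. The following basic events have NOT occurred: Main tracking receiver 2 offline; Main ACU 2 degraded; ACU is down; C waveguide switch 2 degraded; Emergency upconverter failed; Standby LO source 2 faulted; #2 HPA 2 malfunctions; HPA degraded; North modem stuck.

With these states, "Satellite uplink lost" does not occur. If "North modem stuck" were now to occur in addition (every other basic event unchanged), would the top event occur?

Counterfactual: set "North modem stuck" to occurred.
Tracking loop down [OR]: A feed degraded=occurs, North modem stuck=occurs, Standby antenna drive fails=occurs → at least one input occurs → occurs.
Antenna path lost [OR]: Waveguide switch offline=occurs, C LO source malfunctions=occurs, Emergency upconverter failed=not, Tracking loop down=occurs → at least one input occurs → occurs.
Modem stage down [AND]: Antenna path lost=occurs, ACU is down=not → not all inputs occur → does not occur.
Power amp inoperative [OR]: South tracking receiver failed=occurs, HPA degraded=not, Encoder is inoperative=occurs, C waveguide switch 2 degraded=not → at least one input occurs → occurs.
Backup chain inoperative [OR]: Power amp inoperative=occurs, Standby LO source 2 faulted=not, Auxiliary upconverter 2 faulted=occurs → at least one input occurs → occurs.
Transmit chain down [AND]: Feed 2 trips=occurs, A modem 2 failed=occurs, Forward antenna drive 2 faulted=occurs, Main ACU 2 degraded=not → not all inputs occur → does not occur.
Tracking loop 2 lost [AND]: Backup chain inoperative=occurs, Transmit chain down=not → not all inputs occur → does not occur.
Satellite uplink lost [OR]: Modem stage down=not, Tracking loop 2 lost=not, Main tracking receiver 2 offline=not, #2 HPA 2 malfunctions=not → no input occurs → does not occur.

No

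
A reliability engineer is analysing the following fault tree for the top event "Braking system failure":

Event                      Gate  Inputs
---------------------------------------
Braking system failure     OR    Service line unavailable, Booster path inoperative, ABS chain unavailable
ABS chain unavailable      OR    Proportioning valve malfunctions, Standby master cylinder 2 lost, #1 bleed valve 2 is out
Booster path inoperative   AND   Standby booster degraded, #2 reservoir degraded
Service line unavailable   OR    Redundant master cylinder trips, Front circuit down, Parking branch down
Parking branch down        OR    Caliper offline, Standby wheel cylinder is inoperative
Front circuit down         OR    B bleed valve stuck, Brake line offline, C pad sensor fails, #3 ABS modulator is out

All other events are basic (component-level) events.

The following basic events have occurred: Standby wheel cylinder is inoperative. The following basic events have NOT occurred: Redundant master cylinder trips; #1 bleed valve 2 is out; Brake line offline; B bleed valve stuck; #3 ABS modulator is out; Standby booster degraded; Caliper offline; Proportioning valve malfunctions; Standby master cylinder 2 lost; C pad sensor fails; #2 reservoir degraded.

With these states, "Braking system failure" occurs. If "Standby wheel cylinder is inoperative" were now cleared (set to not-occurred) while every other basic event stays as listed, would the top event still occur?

No

Counterfactual: set "Standby wheel cylinder is inoperative" to not occurred.
Front circuit down [OR]: B bleed valve stuck=not, Brake line offline=not, C pad sensor fails=not, #3 ABS modulator is out=not → no input occurs → does not occur.
Parking branch down [OR]: Caliper offline=not, Standby wheel cylinder is inoperative=not → no input occurs → does not occur.
Service line unavailable [OR]: Redundant master cylinder trips=not, Front circuit down=not, Parking branch down=not → no input occurs → does not occur.
Booster path inoperative [AND]: Standby booster degraded=not, #2 reservoir degraded=not → not all inputs occur → does not occur.
ABS chain unavailable [OR]: Proportioning valve malfunctions=not, Standby master cylinder 2 lost=not, #1 bleed valve 2 is out=not → no input occurs → does not occur.
Braking system failure [OR]: Service line unavailable=not, Booster path inoperative=not, ABS chain unavailable=not → no input occurs → does not occur.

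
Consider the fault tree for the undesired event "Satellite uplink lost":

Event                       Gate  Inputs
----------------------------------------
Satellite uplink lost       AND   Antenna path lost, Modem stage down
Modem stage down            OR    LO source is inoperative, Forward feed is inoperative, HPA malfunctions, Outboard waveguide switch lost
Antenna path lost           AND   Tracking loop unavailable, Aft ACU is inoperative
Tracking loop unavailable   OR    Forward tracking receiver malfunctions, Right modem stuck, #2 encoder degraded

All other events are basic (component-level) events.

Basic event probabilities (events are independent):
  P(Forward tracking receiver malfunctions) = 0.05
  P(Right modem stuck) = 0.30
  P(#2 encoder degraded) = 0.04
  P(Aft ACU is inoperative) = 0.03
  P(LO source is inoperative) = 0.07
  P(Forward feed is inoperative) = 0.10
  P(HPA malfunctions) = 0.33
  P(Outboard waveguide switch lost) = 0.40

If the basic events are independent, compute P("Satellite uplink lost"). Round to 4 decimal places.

0.0072

P(Tracking loop unavailable) [OR] = 1 − (1−0.05) × (1−0.30) × (1−0.04) = 0.361600
P(Antenna path lost) [AND] = 0.361600 × 0.03 = 0.010848
P(Modem stage down) [OR] = 1 − (1−0.07) × (1−0.10) × (1−0.33) × (1−0.40) = 0.663526
P(Satellite uplink lost) [AND] = 0.010848 × 0.663526 = 0.007198
Rounded to 4 decimal places: P(Satellite uplink lost) ≈ 0.0072.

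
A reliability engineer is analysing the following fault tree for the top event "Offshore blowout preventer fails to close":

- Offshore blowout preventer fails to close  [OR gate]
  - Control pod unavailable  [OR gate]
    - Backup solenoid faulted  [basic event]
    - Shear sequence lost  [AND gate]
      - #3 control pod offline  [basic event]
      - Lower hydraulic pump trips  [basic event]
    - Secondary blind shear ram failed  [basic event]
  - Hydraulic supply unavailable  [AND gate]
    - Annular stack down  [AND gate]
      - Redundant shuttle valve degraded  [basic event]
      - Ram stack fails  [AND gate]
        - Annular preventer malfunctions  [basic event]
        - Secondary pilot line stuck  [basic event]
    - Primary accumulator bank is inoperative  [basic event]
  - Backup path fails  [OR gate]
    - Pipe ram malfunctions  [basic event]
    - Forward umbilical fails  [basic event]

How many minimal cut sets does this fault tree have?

6

Shear sequence lost [AND]: one cut set from each child combined → 1 × 1 = 1 cut set(s).
Control pod unavailable [OR]: union of children's cut sets → 3 cut set(s).
Ram stack fails [AND]: one cut set from each child combined → 1 × 1 = 1 cut set(s).
Annular stack down [AND]: one cut set from each child combined → 1 × 1 = 1 cut set(s).
Hydraulic supply unavailable [AND]: one cut set from each child combined → 1 × 1 = 1 cut set(s).
Backup path fails [OR]: union of children's cut sets → 2 cut set(s).
Offshore blowout preventer fails to close [OR]: union of children's cut sets → 6 cut set(s).
Minimal cut sets: {Backup solenoid faulted}; {#3 control pod offline, Lower hydraulic pump trips}; {Secondary blind shear ram failed}; {Annular preventer malfunctions, Primary accumulator bank is inoperative, Redundant shuttle valve degraded, Secondary pilot line stuck}; {Pipe ram malfunctions}; {Forward umbilical fails}.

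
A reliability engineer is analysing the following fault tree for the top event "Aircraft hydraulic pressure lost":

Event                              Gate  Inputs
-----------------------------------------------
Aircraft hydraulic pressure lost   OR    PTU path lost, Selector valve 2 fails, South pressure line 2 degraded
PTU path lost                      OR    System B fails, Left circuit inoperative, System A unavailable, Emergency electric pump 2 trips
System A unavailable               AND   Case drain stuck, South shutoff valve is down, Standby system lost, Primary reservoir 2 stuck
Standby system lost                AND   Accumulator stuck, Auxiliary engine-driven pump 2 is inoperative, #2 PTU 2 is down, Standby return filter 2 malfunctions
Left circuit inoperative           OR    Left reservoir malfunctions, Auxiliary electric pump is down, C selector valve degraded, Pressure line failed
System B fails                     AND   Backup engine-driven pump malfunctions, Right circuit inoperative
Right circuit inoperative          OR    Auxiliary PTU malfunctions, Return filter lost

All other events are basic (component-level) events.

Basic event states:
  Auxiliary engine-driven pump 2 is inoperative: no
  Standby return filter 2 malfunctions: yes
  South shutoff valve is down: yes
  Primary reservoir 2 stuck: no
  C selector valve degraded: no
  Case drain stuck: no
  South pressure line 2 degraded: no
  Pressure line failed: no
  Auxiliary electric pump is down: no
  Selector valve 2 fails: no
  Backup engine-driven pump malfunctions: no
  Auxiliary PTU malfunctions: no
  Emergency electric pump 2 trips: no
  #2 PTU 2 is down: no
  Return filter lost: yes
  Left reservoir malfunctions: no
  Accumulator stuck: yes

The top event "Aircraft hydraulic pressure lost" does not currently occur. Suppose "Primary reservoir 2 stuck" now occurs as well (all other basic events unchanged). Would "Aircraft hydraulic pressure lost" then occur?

Counterfactual: set "Primary reservoir 2 stuck" to occurred.
Right circuit inoperative [OR]: Auxiliary PTU malfunctions=not, Return filter lost=occurs → at least one input occurs → occurs.
System B fails [AND]: Backup engine-driven pump malfunctions=not, Right circuit inoperative=occurs → not all inputs occur → does not occur.
Left circuit inoperative [OR]: Left reservoir malfunctions=not, Auxiliary electric pump is down=not, C selector valve degraded=not, Pressure line failed=not → no input occurs → does not occur.
Standby system lost [AND]: Accumulator stuck=occurs, Auxiliary engine-driven pump 2 is inoperative=not, #2 PTU 2 is down=not, Standby return filter 2 malfunctions=occurs → not all inputs occur → does not occur.
System A unavailable [AND]: Case drain stuck=not, South shutoff valve is down=occurs, Standby system lost=not, Primary reservoir 2 stuck=occurs → not all inputs occur → does not occur.
PTU path lost [OR]: System B fails=not, Left circuit inoperative=not, System A unavailable=not, Emergency electric pump 2 trips=not → no input occurs → does not occur.
Aircraft hydraulic pressure lost [OR]: PTU path lost=not, Selector valve 2 fails=not, South pressure line 2 degraded=not → no input occurs → does not occur.

No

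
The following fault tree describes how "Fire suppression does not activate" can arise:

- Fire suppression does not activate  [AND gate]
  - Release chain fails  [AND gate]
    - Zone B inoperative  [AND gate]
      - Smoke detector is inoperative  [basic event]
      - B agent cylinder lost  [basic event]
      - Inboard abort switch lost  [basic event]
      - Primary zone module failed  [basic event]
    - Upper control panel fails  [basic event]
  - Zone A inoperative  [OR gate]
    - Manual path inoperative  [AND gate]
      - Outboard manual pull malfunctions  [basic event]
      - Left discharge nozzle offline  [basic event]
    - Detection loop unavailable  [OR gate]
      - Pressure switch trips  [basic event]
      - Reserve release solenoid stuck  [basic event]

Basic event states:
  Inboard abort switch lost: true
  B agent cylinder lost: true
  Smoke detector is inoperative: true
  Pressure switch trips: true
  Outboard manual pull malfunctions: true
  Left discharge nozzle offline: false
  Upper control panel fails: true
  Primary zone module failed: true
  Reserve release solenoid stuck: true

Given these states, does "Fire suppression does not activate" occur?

Yes

Zone B inoperative [AND]: Smoke detector is inoperative=occurs, B agent cylinder lost=occurs, Inboard abort switch lost=occurs, Primary zone module failed=occurs → all inputs occur → occurs.
Release chain fails [AND]: Zone B inoperative=occurs, Upper control panel fails=occurs → all inputs occur → occurs.
Manual path inoperative [AND]: Outboard manual pull malfunctions=occurs, Left discharge nozzle offline=not → not all inputs occur → does not occur.
Detection loop unavailable [OR]: Pressure switch trips=occurs, Reserve release solenoid stuck=occurs → at least one input occurs → occurs.
Zone A inoperative [OR]: Manual path inoperative=not, Detection loop unavailable=occurs → at least one input occurs → occurs.
Fire suppression does not activate [AND]: Release chain fails=occurs, Zone A inoperative=occurs → all inputs occur → occurs.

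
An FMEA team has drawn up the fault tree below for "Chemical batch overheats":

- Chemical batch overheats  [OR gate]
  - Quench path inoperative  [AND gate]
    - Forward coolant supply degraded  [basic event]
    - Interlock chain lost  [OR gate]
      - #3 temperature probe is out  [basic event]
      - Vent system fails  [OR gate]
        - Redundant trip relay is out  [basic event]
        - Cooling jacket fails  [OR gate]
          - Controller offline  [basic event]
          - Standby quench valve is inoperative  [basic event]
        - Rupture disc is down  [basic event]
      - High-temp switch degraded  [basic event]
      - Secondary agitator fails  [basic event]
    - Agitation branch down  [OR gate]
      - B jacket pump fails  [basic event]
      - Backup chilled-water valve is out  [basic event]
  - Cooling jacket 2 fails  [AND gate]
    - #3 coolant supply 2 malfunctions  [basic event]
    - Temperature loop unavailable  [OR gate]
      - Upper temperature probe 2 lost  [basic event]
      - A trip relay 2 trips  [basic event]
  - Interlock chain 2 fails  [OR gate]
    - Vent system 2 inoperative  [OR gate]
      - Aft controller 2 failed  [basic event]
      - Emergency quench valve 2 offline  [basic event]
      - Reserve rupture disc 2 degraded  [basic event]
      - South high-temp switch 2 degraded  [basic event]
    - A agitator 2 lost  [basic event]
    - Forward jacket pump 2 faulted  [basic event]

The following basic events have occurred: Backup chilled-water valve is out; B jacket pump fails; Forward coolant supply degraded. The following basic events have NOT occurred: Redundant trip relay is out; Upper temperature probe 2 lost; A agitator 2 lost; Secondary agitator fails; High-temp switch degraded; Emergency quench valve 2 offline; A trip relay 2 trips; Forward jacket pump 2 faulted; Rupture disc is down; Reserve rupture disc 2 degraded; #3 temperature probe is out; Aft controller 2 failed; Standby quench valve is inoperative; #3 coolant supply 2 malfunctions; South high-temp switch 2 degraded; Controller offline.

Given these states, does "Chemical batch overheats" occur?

Cooling jacket fails [OR]: Controller offline=not, Standby quench valve is inoperative=not → no input occurs → does not occur.
Vent system fails [OR]: Redundant trip relay is out=not, Cooling jacket fails=not, Rupture disc is down=not → no input occurs → does not occur.
Interlock chain lost [OR]: #3 temperature probe is out=not, Vent system fails=not, High-temp switch degraded=not, Secondary agitator fails=not → no input occurs → does not occur.
Agitation branch down [OR]: B jacket pump fails=occurs, Backup chilled-water valve is out=occurs → at least one input occurs → occurs.
Quench path inoperative [AND]: Forward coolant supply degraded=occurs, Interlock chain lost=not, Agitation branch down=occurs → not all inputs occur → does not occur.
Temperature loop unavailable [OR]: Upper temperature probe 2 lost=not, A trip relay 2 trips=not → no input occurs → does not occur.
Cooling jacket 2 fails [AND]: #3 coolant supply 2 malfunctions=not, Temperature loop unavailable=not → not all inputs occur → does not occur.
Vent system 2 inoperative [OR]: Aft controller 2 failed=not, Emergency quench valve 2 offline=not, Reserve rupture disc 2 degraded=not, South high-temp switch 2 degraded=not → no input occurs → does not occur.
Interlock chain 2 fails [OR]: Vent system 2 inoperative=not, A agitator 2 lost=not, Forward jacket pump 2 faulted=not → no input occurs → does not occur.
Chemical batch overheats [OR]: Quench path inoperative=not, Cooling jacket 2 fails=not, Interlock chain 2 fails=not → no input occurs → does not occur.

No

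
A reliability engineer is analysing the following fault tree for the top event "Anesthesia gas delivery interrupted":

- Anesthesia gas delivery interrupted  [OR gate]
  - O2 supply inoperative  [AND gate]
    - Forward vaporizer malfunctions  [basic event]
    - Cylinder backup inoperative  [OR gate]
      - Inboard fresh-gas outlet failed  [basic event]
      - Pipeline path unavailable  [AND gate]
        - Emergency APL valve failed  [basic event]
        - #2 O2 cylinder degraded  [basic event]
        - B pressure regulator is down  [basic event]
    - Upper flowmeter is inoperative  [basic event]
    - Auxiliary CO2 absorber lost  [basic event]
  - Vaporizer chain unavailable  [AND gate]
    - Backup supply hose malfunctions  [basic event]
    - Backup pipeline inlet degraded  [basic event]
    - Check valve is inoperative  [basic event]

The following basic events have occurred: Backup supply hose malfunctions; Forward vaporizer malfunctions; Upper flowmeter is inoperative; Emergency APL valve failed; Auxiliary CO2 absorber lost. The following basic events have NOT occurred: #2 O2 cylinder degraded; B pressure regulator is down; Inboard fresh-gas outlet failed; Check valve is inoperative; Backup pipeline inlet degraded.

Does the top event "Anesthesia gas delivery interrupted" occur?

No

Pipeline path unavailable [AND]: Emergency APL valve failed=occurs, #2 O2 cylinder degraded=not, B pressure regulator is down=not → not all inputs occur → does not occur.
Cylinder backup inoperative [OR]: Inboard fresh-gas outlet failed=not, Pipeline path unavailable=not → no input occurs → does not occur.
O2 supply inoperative [AND]: Forward vaporizer malfunctions=occurs, Cylinder backup inoperative=not, Upper flowmeter is inoperative=occurs, Auxiliary CO2 absorber lost=occurs → not all inputs occur → does not occur.
Vaporizer chain unavailable [AND]: Backup supply hose malfunctions=occurs, Backup pipeline inlet degraded=not, Check valve is inoperative=not → not all inputs occur → does not occur.
Anesthesia gas delivery interrupted [OR]: O2 supply inoperative=not, Vaporizer chain unavailable=not → no input occurs → does not occur.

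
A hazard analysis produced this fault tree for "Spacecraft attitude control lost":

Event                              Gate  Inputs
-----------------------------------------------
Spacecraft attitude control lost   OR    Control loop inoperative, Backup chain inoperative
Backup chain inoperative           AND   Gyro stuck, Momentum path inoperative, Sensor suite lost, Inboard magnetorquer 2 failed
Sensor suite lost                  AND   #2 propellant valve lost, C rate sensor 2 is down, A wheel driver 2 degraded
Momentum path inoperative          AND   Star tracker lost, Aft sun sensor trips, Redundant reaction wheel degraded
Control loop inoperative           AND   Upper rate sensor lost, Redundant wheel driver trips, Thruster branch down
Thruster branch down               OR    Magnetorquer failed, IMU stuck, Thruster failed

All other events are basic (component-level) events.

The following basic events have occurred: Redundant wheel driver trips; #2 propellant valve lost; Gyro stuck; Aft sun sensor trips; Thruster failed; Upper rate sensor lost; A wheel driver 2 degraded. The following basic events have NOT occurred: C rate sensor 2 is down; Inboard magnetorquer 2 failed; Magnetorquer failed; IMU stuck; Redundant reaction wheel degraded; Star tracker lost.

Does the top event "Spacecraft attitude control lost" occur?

Yes

Thruster branch down [OR]: Magnetorquer failed=not, IMU stuck=not, Thruster failed=occurs → at least one input occurs → occurs.
Control loop inoperative [AND]: Upper rate sensor lost=occurs, Redundant wheel driver trips=occurs, Thruster branch down=occurs → all inputs occur → occurs.
Momentum path inoperative [AND]: Star tracker lost=not, Aft sun sensor trips=occurs, Redundant reaction wheel degraded=not → not all inputs occur → does not occur.
Sensor suite lost [AND]: #2 propellant valve lost=occurs, C rate sensor 2 is down=not, A wheel driver 2 degraded=occurs → not all inputs occur → does not occur.
Backup chain inoperative [AND]: Gyro stuck=occurs, Momentum path inoperative=not, Sensor suite lost=not, Inboard magnetorquer 2 failed=not → not all inputs occur → does not occur.
Spacecraft attitude control lost [OR]: Control loop inoperative=occurs, Backup chain inoperative=not → at least one input occurs → occurs.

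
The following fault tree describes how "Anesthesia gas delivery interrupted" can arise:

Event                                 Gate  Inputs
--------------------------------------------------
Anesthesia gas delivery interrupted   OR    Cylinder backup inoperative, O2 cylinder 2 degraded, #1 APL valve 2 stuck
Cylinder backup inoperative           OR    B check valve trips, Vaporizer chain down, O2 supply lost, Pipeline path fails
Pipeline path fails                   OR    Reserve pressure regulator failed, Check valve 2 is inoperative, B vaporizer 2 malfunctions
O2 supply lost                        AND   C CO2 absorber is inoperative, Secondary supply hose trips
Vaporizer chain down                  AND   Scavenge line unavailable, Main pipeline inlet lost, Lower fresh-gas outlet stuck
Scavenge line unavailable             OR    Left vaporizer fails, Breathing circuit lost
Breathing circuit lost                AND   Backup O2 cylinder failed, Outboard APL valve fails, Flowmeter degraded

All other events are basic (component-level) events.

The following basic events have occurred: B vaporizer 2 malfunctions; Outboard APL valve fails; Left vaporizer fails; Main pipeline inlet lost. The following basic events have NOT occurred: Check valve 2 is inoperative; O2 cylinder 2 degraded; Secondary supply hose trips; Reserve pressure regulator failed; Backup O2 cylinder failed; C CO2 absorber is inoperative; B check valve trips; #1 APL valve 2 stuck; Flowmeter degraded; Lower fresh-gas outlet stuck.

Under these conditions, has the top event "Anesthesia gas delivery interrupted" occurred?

Yes

Breathing circuit lost [AND]: Backup O2 cylinder failed=not, Outboard APL valve fails=occurs, Flowmeter degraded=not → not all inputs occur → does not occur.
Scavenge line unavailable [OR]: Left vaporizer fails=occurs, Breathing circuit lost=not → at least one input occurs → occurs.
Vaporizer chain down [AND]: Scavenge line unavailable=occurs, Main pipeline inlet lost=occurs, Lower fresh-gas outlet stuck=not → not all inputs occur → does not occur.
O2 supply lost [AND]: C CO2 absorber is inoperative=not, Secondary supply hose trips=not → not all inputs occur → does not occur.
Pipeline path fails [OR]: Reserve pressure regulator failed=not, Check valve 2 is inoperative=not, B vaporizer 2 malfunctions=occurs → at least one input occurs → occurs.
Cylinder backup inoperative [OR]: B check valve trips=not, Vaporizer chain down=not, O2 supply lost=not, Pipeline path fails=occurs → at least one input occurs → occurs.
Anesthesia gas delivery interrupted [OR]: Cylinder backup inoperative=occurs, O2 cylinder 2 degraded=not, #1 APL valve 2 stuck=not → at least one input occurs → occurs.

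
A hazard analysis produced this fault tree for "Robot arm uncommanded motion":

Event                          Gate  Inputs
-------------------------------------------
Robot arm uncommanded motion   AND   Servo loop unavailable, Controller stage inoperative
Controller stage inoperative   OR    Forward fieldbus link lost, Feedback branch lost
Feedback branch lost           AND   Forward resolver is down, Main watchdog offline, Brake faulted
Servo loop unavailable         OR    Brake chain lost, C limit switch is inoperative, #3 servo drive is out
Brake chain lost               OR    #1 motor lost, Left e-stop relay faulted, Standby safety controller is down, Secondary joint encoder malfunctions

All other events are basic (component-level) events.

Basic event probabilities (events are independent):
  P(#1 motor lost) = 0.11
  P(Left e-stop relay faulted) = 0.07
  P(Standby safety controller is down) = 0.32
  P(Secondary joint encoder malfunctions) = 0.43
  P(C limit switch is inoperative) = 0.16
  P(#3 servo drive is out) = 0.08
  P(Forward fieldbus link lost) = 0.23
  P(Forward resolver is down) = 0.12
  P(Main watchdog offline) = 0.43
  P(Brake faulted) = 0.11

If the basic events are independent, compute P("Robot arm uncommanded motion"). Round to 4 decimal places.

P(Brake chain lost) [OR] = 1 − (1−0.11) × (1−0.07) × (1−0.32) × (1−0.43) = 0.679183
P(Servo loop unavailable) [OR] = 1 − (1−0.679183) × (1−0.16) × (1−0.08) = 0.752073
P(Feedback branch lost) [AND] = 0.12 × 0.43 × 0.11 = 0.005676
P(Controller stage inoperative) [OR] = 1 − (1−0.23) × (1−0.005676) = 0.234371
P(Robot arm uncommanded motion) [AND] = 0.752073 × 0.234371 = 0.176264
Rounded to 4 decimal places: P(Robot arm uncommanded motion) ≈ 0.1763.

0.1763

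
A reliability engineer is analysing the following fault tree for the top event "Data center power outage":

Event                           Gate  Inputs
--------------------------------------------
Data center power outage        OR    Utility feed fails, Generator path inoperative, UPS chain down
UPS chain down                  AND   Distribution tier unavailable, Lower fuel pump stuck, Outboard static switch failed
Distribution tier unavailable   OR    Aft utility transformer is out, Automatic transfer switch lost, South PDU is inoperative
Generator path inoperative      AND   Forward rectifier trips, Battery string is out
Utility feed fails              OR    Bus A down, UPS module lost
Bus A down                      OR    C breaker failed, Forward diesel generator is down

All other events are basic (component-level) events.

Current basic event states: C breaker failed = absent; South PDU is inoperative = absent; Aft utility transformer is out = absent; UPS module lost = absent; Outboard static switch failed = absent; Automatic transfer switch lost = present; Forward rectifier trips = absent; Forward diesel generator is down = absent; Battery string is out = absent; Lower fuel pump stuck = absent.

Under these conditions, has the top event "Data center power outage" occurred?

Bus A down [OR]: C breaker failed=not, Forward diesel generator is down=not → no input occurs → does not occur.
Utility feed fails [OR]: Bus A down=not, UPS module lost=not → no input occurs → does not occur.
Generator path inoperative [AND]: Forward rectifier trips=not, Battery string is out=not → not all inputs occur → does not occur.
Distribution tier unavailable [OR]: Aft utility transformer is out=not, Automatic transfer switch lost=occurs, South PDU is inoperative=not → at least one input occurs → occurs.
UPS chain down [AND]: Distribution tier unavailable=occurs, Lower fuel pump stuck=not, Outboard static switch failed=not → not all inputs occur → does not occur.
Data center power outage [OR]: Utility feed fails=not, Generator path inoperative=not, UPS chain down=not → no input occurs → does not occur.

No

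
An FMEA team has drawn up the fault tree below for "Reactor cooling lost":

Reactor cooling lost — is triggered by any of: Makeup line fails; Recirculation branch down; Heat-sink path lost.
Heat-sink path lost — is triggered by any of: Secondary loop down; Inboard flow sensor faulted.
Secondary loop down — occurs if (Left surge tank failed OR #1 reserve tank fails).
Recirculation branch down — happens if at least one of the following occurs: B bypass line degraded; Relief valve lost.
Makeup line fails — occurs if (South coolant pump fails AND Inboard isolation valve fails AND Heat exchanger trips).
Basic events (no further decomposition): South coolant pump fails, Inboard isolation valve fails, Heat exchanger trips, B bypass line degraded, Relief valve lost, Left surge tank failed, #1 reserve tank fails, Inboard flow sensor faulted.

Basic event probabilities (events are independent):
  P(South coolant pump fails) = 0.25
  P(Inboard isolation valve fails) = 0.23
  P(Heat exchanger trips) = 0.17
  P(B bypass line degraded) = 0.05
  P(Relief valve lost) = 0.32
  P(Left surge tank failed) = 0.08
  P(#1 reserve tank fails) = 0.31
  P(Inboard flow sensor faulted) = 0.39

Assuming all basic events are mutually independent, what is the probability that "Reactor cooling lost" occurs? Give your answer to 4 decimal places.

P(Makeup line fails) [AND] = 0.25 × 0.23 × 0.17 = 0.009775
P(Recirculation branch down) [OR] = 1 − (1−0.05) × (1−0.32) = 0.354000
P(Secondary loop down) [OR] = 1 − (1−0.08) × (1−0.31) = 0.365200
P(Heat-sink path lost) [OR] = 1 − (1−0.365200) × (1−0.39) = 0.612772
P(Reactor cooling lost) [OR] = 1 − (1−0.009775) × (1−0.354000) × (1−0.612772) = 0.752296
Rounded to 4 decimal places: P(Reactor cooling lost) ≈ 0.7523.

0.7523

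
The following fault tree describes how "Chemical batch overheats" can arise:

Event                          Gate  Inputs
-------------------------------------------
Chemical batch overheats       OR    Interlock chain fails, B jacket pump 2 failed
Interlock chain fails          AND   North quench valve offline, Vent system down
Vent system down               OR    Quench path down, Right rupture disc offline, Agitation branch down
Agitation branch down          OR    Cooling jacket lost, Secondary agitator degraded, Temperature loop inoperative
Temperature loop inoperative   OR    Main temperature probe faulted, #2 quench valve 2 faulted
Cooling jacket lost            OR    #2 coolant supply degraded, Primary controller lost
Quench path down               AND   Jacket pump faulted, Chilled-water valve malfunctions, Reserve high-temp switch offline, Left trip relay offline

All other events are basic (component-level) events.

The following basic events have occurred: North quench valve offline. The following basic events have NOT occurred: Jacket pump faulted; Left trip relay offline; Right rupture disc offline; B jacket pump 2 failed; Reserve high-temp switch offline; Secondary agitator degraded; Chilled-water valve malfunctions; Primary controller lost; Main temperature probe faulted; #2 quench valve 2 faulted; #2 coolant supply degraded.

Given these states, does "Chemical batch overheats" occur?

No

Quench path down [AND]: Jacket pump faulted=not, Chilled-water valve malfunctions=not, Reserve high-temp switch offline=not, Left trip relay offline=not → not all inputs occur → does not occur.
Cooling jacket lost [OR]: #2 coolant supply degraded=not, Primary controller lost=not → no input occurs → does not occur.
Temperature loop inoperative [OR]: Main temperature probe faulted=not, #2 quench valve 2 faulted=not → no input occurs → does not occur.
Agitation branch down [OR]: Cooling jacket lost=not, Secondary agitator degraded=not, Temperature loop inoperative=not → no input occurs → does not occur.
Vent system down [OR]: Quench path down=not, Right rupture disc offline=not, Agitation branch down=not → no input occurs → does not occur.
Interlock chain fails [AND]: North quench valve offline=occurs, Vent system down=not → not all inputs occur → does not occur.
Chemical batch overheats [OR]: Interlock chain fails=not, B jacket pump 2 failed=not → no input occurs → does not occur.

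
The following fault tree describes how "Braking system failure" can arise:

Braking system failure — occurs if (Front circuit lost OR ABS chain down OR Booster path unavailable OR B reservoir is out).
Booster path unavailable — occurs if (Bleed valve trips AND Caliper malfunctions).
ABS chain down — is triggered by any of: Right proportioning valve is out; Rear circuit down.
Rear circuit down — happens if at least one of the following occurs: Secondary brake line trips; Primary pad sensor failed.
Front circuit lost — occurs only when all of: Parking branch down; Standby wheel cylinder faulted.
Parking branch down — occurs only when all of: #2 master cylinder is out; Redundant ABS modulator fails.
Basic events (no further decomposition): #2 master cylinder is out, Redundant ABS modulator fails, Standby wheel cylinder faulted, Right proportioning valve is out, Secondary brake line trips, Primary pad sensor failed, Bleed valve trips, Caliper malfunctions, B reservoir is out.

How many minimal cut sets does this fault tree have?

Parking branch down [AND]: one cut set from each child combined → 1 × 1 = 1 cut set(s).
Front circuit lost [AND]: one cut set from each child combined → 1 × 1 = 1 cut set(s).
Rear circuit down [OR]: union of children's cut sets → 2 cut set(s).
ABS chain down [OR]: union of children's cut sets → 3 cut set(s).
Booster path unavailable [AND]: one cut set from each child combined → 1 × 1 = 1 cut set(s).
Braking system failure [OR]: union of children's cut sets → 6 cut set(s).
Minimal cut sets: {#2 master cylinder is out, Redundant ABS modulator fails, Standby wheel cylinder faulted}; {Right proportioning valve is out}; {Secondary brake line trips}; {Primary pad sensor failed}; {Bleed valve trips, Caliper malfunctions}; {B reservoir is out}.

6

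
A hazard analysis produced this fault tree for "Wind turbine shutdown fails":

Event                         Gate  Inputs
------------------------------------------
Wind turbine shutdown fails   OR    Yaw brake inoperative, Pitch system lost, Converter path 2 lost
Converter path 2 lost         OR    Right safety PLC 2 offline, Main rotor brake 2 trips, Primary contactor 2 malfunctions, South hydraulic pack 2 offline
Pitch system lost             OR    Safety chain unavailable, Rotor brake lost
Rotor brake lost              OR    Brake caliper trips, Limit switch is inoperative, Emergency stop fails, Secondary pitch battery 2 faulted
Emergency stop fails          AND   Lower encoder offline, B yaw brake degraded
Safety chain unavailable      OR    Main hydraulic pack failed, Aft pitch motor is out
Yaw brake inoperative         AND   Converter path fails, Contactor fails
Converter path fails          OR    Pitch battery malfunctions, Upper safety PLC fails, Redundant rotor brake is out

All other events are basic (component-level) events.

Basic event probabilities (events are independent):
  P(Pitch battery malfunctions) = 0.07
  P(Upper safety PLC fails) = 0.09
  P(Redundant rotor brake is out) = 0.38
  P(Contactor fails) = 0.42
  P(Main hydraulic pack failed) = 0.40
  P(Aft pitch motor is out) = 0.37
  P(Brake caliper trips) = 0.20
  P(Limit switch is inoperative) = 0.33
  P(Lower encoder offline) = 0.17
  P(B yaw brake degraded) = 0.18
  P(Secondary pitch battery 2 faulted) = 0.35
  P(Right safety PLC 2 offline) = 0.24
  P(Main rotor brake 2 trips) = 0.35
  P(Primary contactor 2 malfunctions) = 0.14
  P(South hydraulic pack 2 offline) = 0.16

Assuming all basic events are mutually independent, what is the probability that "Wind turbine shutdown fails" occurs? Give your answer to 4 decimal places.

P(Converter path fails) [OR] = 1 − (1−0.07) × (1−0.09) × (1−0.38) = 0.475294
P(Yaw brake inoperative) [AND] = 0.475294 × 0.42 = 0.199623
P(Safety chain unavailable) [OR] = 1 − (1−0.40) × (1−0.37) = 0.622000
P(Emergency stop fails) [AND] = 0.17 × 0.18 = 0.030600
P(Rotor brake lost) [OR] = 1 − (1−0.20) × (1−0.33) × (1−0.030600) × (1−0.35) = 0.662261
P(Pitch system lost) [OR] = 1 − (1−0.622000) × (1−0.662261) = 0.872335
P(Converter path 2 lost) [OR] = 1 − (1−0.24) × (1−0.35) × (1−0.14) × (1−0.16) = 0.643134
P(Wind turbine shutdown fails) [OR] = 1 − (1−0.199623) × (1−0.872335) × (1−0.643134) = 0.963535
Rounded to 4 decimal places: P(Wind turbine shutdown fails) ≈ 0.9635.

0.9635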